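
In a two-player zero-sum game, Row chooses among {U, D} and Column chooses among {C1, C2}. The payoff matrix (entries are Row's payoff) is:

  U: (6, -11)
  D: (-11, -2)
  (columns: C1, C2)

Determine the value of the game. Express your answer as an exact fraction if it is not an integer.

Row minima: U → -11, D → -11; maximin = -11.
Column maxima: C1 → 6, C2 → -2; minimax = -2.
-11 ≠ -2, so there is no saddle point; optimal play is mixed.
Let Row play U with probability p. Expected payoff against C1: 6p + (-11)(1−p) = 17p − 11; against C2: (-11)p + (-2)(1−p) = −9p − 2.
Setting these equal: 17p − 11 = −9p − 2 ⇒ 26p = 9 ⇒ p = 9/26, and the value is (17)·(9/26) − 11 = -133/26.
For Column: with q = P(C1), equating U's and D's payoffs gives 17q − 11 = −9q − 2 ⇒ q = 9/26.

-133/26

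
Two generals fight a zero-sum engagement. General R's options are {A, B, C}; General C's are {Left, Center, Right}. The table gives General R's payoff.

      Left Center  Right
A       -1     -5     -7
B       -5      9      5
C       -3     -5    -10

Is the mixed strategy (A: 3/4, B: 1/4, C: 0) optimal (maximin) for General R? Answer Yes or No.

No

Against Left this mix gives (3/4)·(-1) + (1/4)·(-5) = -2.
Against Center this mix gives (3/4)·(-5) + (1/4)·9 = -3/2.
Against Right this mix gives (3/4)·(-7) + (1/4)·5 = -4.
General C will play Right, holding General R to -4. Shifting weight toward the row that does better against Right would raise this floor (the equalizing mix achieves -5/2 against both Right and Left), so the proposed strategy is not optimal.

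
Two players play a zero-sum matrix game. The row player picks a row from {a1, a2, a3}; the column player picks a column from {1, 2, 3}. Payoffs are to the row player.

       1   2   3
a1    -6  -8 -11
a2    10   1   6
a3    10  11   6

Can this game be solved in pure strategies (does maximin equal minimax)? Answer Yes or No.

Yes

Row minima: a1 → -11, a2 → 1, a3 → 6; maximin = 6.
Column maxima: 1 → 10, 2 → 11, 3 → 6; minimax = 6.
maximin = minimax = 6, so a saddle point exists.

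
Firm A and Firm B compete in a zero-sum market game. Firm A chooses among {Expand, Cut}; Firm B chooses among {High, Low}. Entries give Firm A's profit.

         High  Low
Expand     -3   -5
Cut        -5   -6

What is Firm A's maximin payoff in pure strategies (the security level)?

-5

Row minima: Expand → -5, Cut → -6.
The best of these is -5.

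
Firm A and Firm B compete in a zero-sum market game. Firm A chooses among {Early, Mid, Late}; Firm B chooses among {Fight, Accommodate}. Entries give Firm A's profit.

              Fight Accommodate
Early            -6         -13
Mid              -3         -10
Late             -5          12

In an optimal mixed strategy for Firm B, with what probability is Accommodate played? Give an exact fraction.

1/12

Row minima: Early → -13, Mid → -10, Late → -5; maximin = -5.
Column maxima: Fight → -3, Accommodate → 12; minimax = -3.
-5 ≠ -3, so there is no saddle point; optimal play is mixed.
Early is strictly dominated by Mid, so Firm A never plays it.
On the remaining 2×2 (Mid, Late vs Fight, Accommodate):
Let Firm A play Mid with probability p. Expected payoff against Fight: (-3)p + (-5)(1−p) = 2p − 5; against Accommodate: (-10)p + 12(1−p) = −22p + 12.
Setting these equal: 2p − 5 = −22p + 12 ⇒ 24p = 17 ⇒ p = 17/24, and the value is (2)·(17/24) − 5 = -43/12.
For Firm B: with q = P(Fight), equating Mid's and Late's payoffs gives 7q − 10 = −17q + 12 ⇒ q = 11/12.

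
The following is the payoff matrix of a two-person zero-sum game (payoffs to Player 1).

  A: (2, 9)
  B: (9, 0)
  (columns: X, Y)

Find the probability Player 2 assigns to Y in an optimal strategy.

Row minima: A → 2, B → 0; maximin = 2.
Column maxima: X → 9, Y → 9; minimax = 9.
2 ≠ 9, so there is no saddle point; optimal play is mixed.
Let Player 1 play A with probability p. Expected payoff against X: 2p + 9(1−p) = −7p + 9; against Y: 9p + 0(1−p) = 9p.
Setting these equal: −7p + 9 = 9p ⇒ −16p = -9 ⇒ p = 9/16, and the value is (-7)·(9/16) + 9 = 81/16.
For Player 2: with q = P(X), equating A's and B's payoffs gives −7q + 9 = 9q ⇒ q = 9/16.

7/16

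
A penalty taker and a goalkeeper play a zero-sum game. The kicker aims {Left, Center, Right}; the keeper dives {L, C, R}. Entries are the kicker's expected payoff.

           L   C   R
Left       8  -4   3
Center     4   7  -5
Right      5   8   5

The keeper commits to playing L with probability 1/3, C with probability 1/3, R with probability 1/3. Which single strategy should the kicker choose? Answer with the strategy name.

Right

Expected payoff of Left: (1/3)·8 + (1/3)·(-4) + (1/3)·3 = 7/3.
Expected payoff of Center: (1/3)·4 + (1/3)·7 + (1/3)·(-5) = 2.
Expected payoff of Right: (1/3)·5 + (1/3)·8 + (1/3)·5 = 6.
The largest is 6, so the kicker's best response is Right.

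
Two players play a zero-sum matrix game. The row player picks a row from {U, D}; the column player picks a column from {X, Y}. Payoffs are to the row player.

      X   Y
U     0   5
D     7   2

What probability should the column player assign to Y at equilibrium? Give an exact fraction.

Row minima: U → 0, D → 2; maximin = 2.
Column maxima: X → 7, Y → 5; minimax = 5.
2 ≠ 5, so there is no saddle point; optimal play is mixed.
Let the row player play U with probability p. Expected payoff against X: 0p + 7(1−p) = −7p + 7; against Y: 5p + 2(1−p) = 3p + 2.
Setting these equal: −7p + 7 = 3p + 2 ⇒ −10p = -5 ⇒ p = 1/2, and the value is (-7)·(1/2) + 7 = 7/2.
For the column player: with q = P(X), equating U's and D's payoffs gives −5q + 5 = 5q + 2 ⇒ q = 3/10.

7/10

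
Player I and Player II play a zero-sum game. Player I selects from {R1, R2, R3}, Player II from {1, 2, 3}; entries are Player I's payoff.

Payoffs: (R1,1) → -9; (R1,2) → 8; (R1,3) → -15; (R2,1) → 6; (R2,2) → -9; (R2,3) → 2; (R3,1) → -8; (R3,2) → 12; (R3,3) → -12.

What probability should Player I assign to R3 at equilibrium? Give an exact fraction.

Row minima: R1 → -15, R2 → -9, R3 → -12; maximin = -9.
Column maxima: 1 → 6, 2 → 12, 3 → 2; minimax = 2.
-9 ≠ 2, so there is no saddle point; optimal play is mixed.
R1 is strictly dominated by R3, so Player I never plays it.
1 is strictly dominated by 3 (it gives Player I strictly more in every row), so Player II never plays it.
On the remaining 2×2 (R2, R3 vs 2, 3):
Let Player I play R2 with probability p. Expected payoff against 2: (-9)p + 12(1−p) = −21p + 12; against 3: 2p + (-12)(1−p) = 14p − 12.
Setting these equal: −21p + 12 = 14p − 12 ⇒ −35p = -24 ⇒ p = 24/35, and the value is (-21)·(24/35) + 12 = -12/5.
For Player II: with q = P(2), equating R2's and R3's payoffs gives −11q + 2 = 24q − 12 ⇒ q = 2/5.

11/35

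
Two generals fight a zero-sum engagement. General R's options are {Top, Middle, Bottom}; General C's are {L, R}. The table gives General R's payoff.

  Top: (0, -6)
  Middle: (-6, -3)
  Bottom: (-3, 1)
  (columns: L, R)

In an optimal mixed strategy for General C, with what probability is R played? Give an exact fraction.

Row minima: Top → -6, Middle → -6, Bottom → -3; maximin = -3.
Column maxima: L → 0, R → 1; minimax = 0.
-3 ≠ 0, so there is no saddle point; optimal play is mixed.
Middle is strictly dominated by Bottom, so General R never plays it.
On the remaining 2×2 (Top, Bottom vs L, R):
Let General R play Top with probability p. Expected payoff against L: 0p + (-3)(1−p) = 3p − 3; against R: (-6)p + 1(1−p) = −7p + 1.
Setting these equal: 3p − 3 = −7p + 1 ⇒ 10p = 4 ⇒ p = 2/5, and the value is (3)·(2/5) − 3 = -9/5.
For General C: with q = P(L), equating Top's and Bottom's payoffs gives 6q − 6 = −4q + 1 ⇒ q = 7/10.

3/10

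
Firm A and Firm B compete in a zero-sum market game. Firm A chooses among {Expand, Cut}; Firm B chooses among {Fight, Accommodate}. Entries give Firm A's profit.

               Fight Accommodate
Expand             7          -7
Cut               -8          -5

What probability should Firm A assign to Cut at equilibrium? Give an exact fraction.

Row minima: Expand → -7, Cut → -8; maximin = -7.
Column maxima: Fight → 7, Accommodate → -5; minimax = -5.
-7 ≠ -5, so there is no saddle point; optimal play is mixed.
Let Firm A play Expand with probability p. Expected payoff against Fight: 7p + (-8)(1−p) = 15p − 8; against Accommodate: (-7)p + (-5)(1−p) = −2p − 5.
Setting these equal: 15p − 8 = −2p − 5 ⇒ 17p = 3 ⇒ p = 3/17, and the value is (15)·(3/17) − 8 = -91/17.
For Firm B: with q = P(Fight), equating Expand's and Cut's payoffs gives 14q − 7 = −3q − 5 ⇒ q = 2/17.

14/17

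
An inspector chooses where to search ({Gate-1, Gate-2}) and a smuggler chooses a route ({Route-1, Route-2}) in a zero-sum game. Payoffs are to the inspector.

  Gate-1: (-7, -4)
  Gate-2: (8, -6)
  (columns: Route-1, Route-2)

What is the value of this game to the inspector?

-74/17

Row minima: Gate-1 → -7, Gate-2 → -6; maximin = -6.
Column maxima: Route-1 → 8, Route-2 → -4; minimax = -4.
-6 ≠ -4, so there is no saddle point; optimal play is mixed.
Let the inspector play Gate-1 with probability p. Expected payoff against Route-1: (-7)p + 8(1−p) = −15p + 8; against Route-2: (-4)p + (-6)(1−p) = 2p − 6.
Setting these equal: −15p + 8 = 2p − 6 ⇒ −17p = -14 ⇒ p = 14/17, and the value is (-15)·(14/17) + 8 = -74/17.
For the smuggler: with q = P(Route-1), equating Gate-1's and Gate-2's payoffs gives −3q − 4 = 14q − 6 ⇒ q = 2/17.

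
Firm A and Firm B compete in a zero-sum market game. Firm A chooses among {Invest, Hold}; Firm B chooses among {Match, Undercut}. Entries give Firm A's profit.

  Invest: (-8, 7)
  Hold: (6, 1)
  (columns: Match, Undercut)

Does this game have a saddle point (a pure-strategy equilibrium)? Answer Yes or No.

No

Row minima: Invest → -8, Hold → 1; maximin = 1.
Column maxima: Match → 6, Undercut → 7; minimax = 6.
1 ≠ 6, so no pure-strategy equilibrium exists.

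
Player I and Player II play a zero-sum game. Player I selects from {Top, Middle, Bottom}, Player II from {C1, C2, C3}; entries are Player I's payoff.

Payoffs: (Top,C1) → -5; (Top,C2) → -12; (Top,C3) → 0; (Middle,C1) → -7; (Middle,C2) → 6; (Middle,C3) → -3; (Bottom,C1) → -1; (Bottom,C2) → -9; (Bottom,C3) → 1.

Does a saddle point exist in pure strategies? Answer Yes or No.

Row minima: Top → -12, Middle → -7, Bottom → -9; maximin = -7.
Column maxima: C1 → -1, C2 → 6, C3 → 1; minimax = -1.
-7 ≠ -1, so no pure-strategy equilibrium exists.

No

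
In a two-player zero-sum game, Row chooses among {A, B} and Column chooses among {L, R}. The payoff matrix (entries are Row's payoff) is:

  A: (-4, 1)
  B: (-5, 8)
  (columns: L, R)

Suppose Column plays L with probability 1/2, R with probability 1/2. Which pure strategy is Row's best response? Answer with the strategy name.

Expected payoff of A: (1/2)·(-4) + (1/2)·1 = -3/2.
Expected payoff of B: (1/2)·(-5) + (1/2)·8 = 3/2.
The largest is 3/2, so Row's best response is B.

B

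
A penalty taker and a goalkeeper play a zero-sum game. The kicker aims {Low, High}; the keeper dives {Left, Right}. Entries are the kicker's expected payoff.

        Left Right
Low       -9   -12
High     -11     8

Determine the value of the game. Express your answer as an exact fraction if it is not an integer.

-102/11

Row minima: Low → -12, High → -11; maximin = -11.
Column maxima: Left → -9, Right → 8; minimax = -9.
-11 ≠ -9, so there is no saddle point; optimal play is mixed.
Let the kicker play Low with probability p. Expected payoff against Left: (-9)p + (-11)(1−p) = 2p − 11; against Right: (-12)p + 8(1−p) = −20p + 8.
Setting these equal: 2p − 11 = −20p + 8 ⇒ 22p = 19 ⇒ p = 19/22, and the value is (2)·(19/22) − 11 = -102/11.
For the keeper: with q = P(Left), equating Low's and High's payoffs gives 3q − 12 = −19q + 8 ⇒ q = 10/11.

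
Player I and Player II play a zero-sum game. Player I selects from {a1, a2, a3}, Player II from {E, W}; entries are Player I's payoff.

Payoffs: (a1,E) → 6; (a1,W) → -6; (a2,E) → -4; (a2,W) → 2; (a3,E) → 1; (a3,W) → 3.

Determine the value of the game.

12/7

Row minima: a1 → -6, a2 → -4, a3 → 1; maximin = 1.
Column maxima: E → 6, W → 3; minimax = 3.
1 ≠ 3, so there is no saddle point; optimal play is mixed.
a2 is strictly dominated by a3, so Player I never plays it.
On the remaining 2×2 (a1, a3 vs E, W):
Let Player I play a1 with probability p. Expected payoff against E: 6p + 1(1−p) = 5p + 1; against W: (-6)p + 3(1−p) = −9p + 3.
Setting these equal: 5p + 1 = −9p + 3 ⇒ 14p = 2 ⇒ p = 1/7, and the value is (5)·(1/7) + 1 = 12/7.
For Player II: with q = P(E), equating a1's and a3's payoffs gives 12q − 6 = −2q + 3 ⇒ q = 9/14.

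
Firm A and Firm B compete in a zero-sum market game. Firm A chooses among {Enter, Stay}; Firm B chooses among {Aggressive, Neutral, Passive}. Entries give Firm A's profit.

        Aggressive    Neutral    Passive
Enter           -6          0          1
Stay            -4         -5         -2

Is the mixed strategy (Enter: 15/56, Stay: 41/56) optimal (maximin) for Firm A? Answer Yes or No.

Against Aggressive this mix gives (15/56)·(-6) + (41/56)·(-4) = -127/28.
Against Neutral this mix gives (15/56)·0 + (41/56)·(-5) = -205/56.
Against Passive this mix gives (15/56)·1 + (41/56)·(-2) = -67/56.
Firm B will play Aggressive, holding Firm A to -127/28. Shifting weight toward the row that does better against Aggressive would raise this floor (the equalizing mix achieves -30/7 against both Aggressive and Neutral), so the proposed strategy is not optimal.

No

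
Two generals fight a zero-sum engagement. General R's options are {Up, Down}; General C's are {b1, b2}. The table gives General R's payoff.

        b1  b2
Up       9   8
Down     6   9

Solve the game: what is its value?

Row minima: Up → 8, Down → 6; maximin = 8.
Column maxima: b1 → 9, b2 → 9; minimax = 9.
8 ≠ 9, so there is no saddle point; optimal play is mixed.
Let General R play Up with probability p. Expected payoff against b1: 9p + 6(1−p) = 3p + 6; against b2: 8p + 9(1−p) = −p + 9.
Setting these equal: 3p + 6 = −p + 9 ⇒ 4p = 3 ⇒ p = 3/4, and the value is (3)·(3/4) + 6 = 33/4.
For General C: with q = P(b1), equating Up's and Down's payoffs gives q + 8 = −3q + 9 ⇒ q = 1/4.

33/4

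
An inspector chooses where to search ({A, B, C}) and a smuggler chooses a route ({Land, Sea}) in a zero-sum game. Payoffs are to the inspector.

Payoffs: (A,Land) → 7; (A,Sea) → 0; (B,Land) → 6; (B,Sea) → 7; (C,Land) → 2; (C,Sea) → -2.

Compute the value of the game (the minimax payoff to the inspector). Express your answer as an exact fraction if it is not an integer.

Row minima: A → 0, B → 6, C → -2; maximin = 6.
Column maxima: Land → 7, Sea → 7; minimax = 7.
6 ≠ 7, so there is no saddle point; optimal play is mixed.
C is strictly dominated by A, so the inspector never plays it.
On the remaining 2×2 (A, B vs Land, Sea):
Let the inspector play A with probability p. Expected payoff against Land: 7p + 6(1−p) = p + 6; against Sea: 0p + 7(1−p) = −7p + 7.
Setting these equal: p + 6 = −7p + 7 ⇒ 8p = 1 ⇒ p = 1/8, and the value is (1)·(1/8) + 6 = 49/8.
For the smuggler: with q = P(Land), equating A's and B's payoffs gives 7q = −q + 7 ⇒ q = 7/8.

49/8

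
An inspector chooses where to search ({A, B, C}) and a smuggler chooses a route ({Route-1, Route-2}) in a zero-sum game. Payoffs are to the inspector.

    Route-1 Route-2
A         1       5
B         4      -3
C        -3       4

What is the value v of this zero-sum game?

Row minima: A → 1, B → -3, C → -3; maximin = 1.
Column maxima: Route-1 → 4, Route-2 → 5; minimax = 4.
1 ≠ 4, so there is no saddle point; optimal play is mixed.
C is strictly dominated by A, so the inspector never plays it.
On the remaining 2×2 (A, B vs Route-1, Route-2):
Let the inspector play A with probability p. Expected payoff against Route-1: 1p + 4(1−p) = −3p + 4; against Route-2: 5p + (-3)(1−p) = 8p − 3.
Setting these equal: −3p + 4 = 8p − 3 ⇒ −11p = -7 ⇒ p = 7/11, and the value is (-3)·(7/11) + 4 = 23/11.
For the smuggler: with q = P(Route-1), equating A's and B's payoffs gives −4q + 5 = 7q − 3 ⇒ q = 8/11.

23/11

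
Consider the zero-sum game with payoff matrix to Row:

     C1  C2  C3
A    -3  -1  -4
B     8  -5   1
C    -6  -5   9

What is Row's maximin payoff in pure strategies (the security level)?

Row minima: A → -4, B → -5, C → -6.
The best of these is -4.

-4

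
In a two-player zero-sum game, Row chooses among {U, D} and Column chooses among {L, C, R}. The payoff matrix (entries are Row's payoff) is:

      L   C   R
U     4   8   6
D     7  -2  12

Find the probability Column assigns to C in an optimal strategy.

3/13

Row minima: U → 4, D → -2; maximin = 4.
Column maxima: L → 7, C → 8, R → 12; minimax = 7.
4 ≠ 7, so there is no saddle point; optimal play is mixed.
R is strictly dominated by L (it gives Row strictly more in every row), so Column never plays it.
On the remaining 2×2 (U, D vs L, C):
Let Row play U with probability p. Expected payoff against L: 4p + 7(1−p) = −3p + 7; against C: 8p + (-2)(1−p) = 10p − 2.
Setting these equal: −3p + 7 = 10p − 2 ⇒ −13p = -9 ⇒ p = 9/13, and the value is (-3)·(9/13) + 7 = 64/13.
For Column: with q = P(L), equating U's and D's payoffs gives −4q + 8 = 9q − 2 ⇒ q = 10/13.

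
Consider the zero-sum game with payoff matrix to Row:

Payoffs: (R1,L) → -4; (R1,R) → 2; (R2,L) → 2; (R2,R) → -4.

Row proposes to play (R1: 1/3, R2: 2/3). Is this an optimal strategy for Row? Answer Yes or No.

Against L this mix gives (1/3)·(-4) + (2/3)·2 = 0.
Against R this mix gives (1/3)·2 + (2/3)·(-4) = -2.
Column will play R, holding Row to -2. Shifting weight toward the row that does better against R would raise this floor (the equalizing mix achieves -1 against both R and L), so the proposed strategy is not optimal.

No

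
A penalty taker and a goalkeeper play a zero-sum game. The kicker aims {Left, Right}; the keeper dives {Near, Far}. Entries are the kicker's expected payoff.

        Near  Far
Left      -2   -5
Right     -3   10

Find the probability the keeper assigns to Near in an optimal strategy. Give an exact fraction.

15/16

Row minima: Left → -5, Right → -3; maximin = -3.
Column maxima: Near → -2, Far → 10; minimax = -2.
-3 ≠ -2, so there is no saddle point; optimal play is mixed.
Let the kicker play Left with probability p. Expected payoff against Near: (-2)p + (-3)(1−p) = p − 3; against Far: (-5)p + 10(1−p) = −15p + 10.
Setting these equal: p − 3 = −15p + 10 ⇒ 16p = 13 ⇒ p = 13/16, and the value is (1)·(13/16) − 3 = -35/16.
For the keeper: with q = P(Near), equating Left's and Right's payoffs gives 3q − 5 = −13q + 10 ⇒ q = 15/16.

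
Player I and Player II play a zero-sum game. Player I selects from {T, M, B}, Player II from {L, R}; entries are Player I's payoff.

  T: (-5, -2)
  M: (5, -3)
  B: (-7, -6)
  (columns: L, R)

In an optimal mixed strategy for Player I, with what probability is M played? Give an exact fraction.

Row minima: T → -5, M → -3, B → -7; maximin = -3.
Column maxima: L → 5, R → -2; minimax = -2.
-3 ≠ -2, so there is no saddle point; optimal play is mixed.
B is strictly dominated by T, so Player I never plays it.
On the remaining 2×2 (T, M vs L, R):
Let Player I play T with probability p. Expected payoff against L: (-5)p + 5(1−p) = −10p + 5; against R: (-2)p + (-3)(1−p) = p − 3.
Setting these equal: −10p + 5 = p − 3 ⇒ −11p = -8 ⇒ p = 8/11, and the value is (-10)·(8/11) + 5 = -25/11.
For Player II: with q = P(L), equating T's and M's payoffs gives −3q − 2 = 8q − 3 ⇒ q = 1/11.

3/11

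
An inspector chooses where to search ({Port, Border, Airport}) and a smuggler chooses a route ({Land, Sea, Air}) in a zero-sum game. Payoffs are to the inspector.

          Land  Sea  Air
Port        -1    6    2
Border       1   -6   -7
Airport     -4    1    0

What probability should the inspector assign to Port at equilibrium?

8/11

Row minima: Port → -1, Border → -7, Airport → -4; maximin = -1.
Column maxima: Land → 1, Sea → 6, Air → 2; minimax = 1.
-1 ≠ 1, so there is no saddle point; optimal play is mixed.
Airport is strictly dominated by Port, so the inspector never plays it.
Sea is strictly dominated by Air (it gives the inspector strictly more in every row), so the smuggler never plays it.
On the remaining 2×2 (Port, Border vs Land, Air):
Let the inspector play Port with probability p. Expected payoff against Land: (-1)p + 1(1−p) = −2p + 1; against Air: 2p + (-7)(1−p) = 9p − 7.
Setting these equal: −2p + 1 = 9p − 7 ⇒ −11p = -8 ⇒ p = 8/11, and the value is (-2)·(8/11) + 1 = -5/11.
For the smuggler: with q = P(Land), equating Port's and Border's payoffs gives −3q + 2 = 8q − 7 ⇒ q = 9/11.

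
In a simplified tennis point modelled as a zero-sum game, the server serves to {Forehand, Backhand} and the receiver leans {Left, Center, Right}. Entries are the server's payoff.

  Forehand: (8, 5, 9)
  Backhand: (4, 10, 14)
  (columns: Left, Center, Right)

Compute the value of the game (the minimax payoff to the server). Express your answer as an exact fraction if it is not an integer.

Row minima: Forehand → 5, Backhand → 4; maximin = 5.
Column maxima: Left → 8, Center → 10, Right → 14; minimax = 8.
5 ≠ 8, so there is no saddle point; optimal play is mixed.
Right is strictly dominated by Left (it gives the server strictly more in every row), so the receiver never plays it.
On the remaining 2×2 (Forehand, Backhand vs Left, Center):
Let the server play Forehand with probability p. Expected payoff against Left: 8p + 4(1−p) = 4p + 4; against Center: 5p + 10(1−p) = −5p + 10.
Setting these equal: 4p + 4 = −5p + 10 ⇒ 9p = 6 ⇒ p = 2/3, and the value is (4)·(2/3) + 4 = 20/3.
For the receiver: with q = P(Left), equating Forehand's and Backhand's payoffs gives 3q + 5 = −6q + 10 ⇒ q = 5/9.

20/3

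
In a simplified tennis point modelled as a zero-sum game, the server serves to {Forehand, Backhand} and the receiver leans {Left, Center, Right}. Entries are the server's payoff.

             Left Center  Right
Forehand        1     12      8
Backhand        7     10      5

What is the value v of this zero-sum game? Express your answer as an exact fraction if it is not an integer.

Row minima: Forehand → 1, Backhand → 5; maximin = 5.
Column maxima: Left → 7, Center → 12, Right → 8; minimax = 7.
5 ≠ 7, so there is no saddle point; optimal play is mixed.
Center is strictly dominated by Left (it gives the server strictly more in every row), so the receiver never plays it.
On the remaining 2×2 (Forehand, Backhand vs Left, Right):
Let the server play Forehand with probability p. Expected payoff against Left: 1p + 7(1−p) = −6p + 7; against Right: 8p + 5(1−p) = 3p + 5.
Setting these equal: −6p + 7 = 3p + 5 ⇒ −9p = -2 ⇒ p = 2/9, and the value is (-6)·(2/9) + 7 = 17/3.
For the receiver: with q = P(Left), equating Forehand's and Backhand's payoffs gives −7q + 8 = 2q + 5 ⇒ q = 1/3.

17/3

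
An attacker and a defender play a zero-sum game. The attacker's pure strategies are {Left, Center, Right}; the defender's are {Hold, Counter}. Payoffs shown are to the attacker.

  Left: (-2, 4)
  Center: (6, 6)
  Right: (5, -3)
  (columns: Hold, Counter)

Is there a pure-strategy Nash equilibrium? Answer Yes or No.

Row minima: Left → -2, Center → 6, Right → -3; maximin = 6.
Column maxima: Hold → 6, Counter → 6; minimax = 6.
maximin = minimax = 6, so a saddle point exists.

Yes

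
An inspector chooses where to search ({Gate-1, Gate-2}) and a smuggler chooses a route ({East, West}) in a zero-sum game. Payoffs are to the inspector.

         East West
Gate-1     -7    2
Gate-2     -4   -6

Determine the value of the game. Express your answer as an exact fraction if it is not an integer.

Row minima: Gate-1 → -7, Gate-2 → -6; maximin = -6.
Column maxima: East → -4, West → 2; minimax = -4.
-6 ≠ -4, so there is no saddle point; optimal play is mixed.
Let the inspector play Gate-1 with probability p. Expected payoff against East: (-7)p + (-4)(1−p) = −3p − 4; against West: 2p + (-6)(1−p) = 8p − 6.
Setting these equal: −3p − 4 = 8p − 6 ⇒ −11p = -2 ⇒ p = 2/11, and the value is (-3)·(2/11) − 4 = -50/11.
For the smuggler: with q = P(East), equating Gate-1's and Gate-2's payoffs gives −9q + 2 = 2q − 6 ⇒ q = 8/11.

-50/11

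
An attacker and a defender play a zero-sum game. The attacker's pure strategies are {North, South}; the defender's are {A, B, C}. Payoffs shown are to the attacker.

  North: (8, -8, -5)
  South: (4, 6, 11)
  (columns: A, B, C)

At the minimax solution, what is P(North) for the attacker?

1/9

Row minima: North → -8, South → 4; maximin = 4.
Column maxima: A → 8, B → 6, C → 11; minimax = 6.
4 ≠ 6, so there is no saddle point; optimal play is mixed.
C is strictly dominated by B (it gives the attacker strictly more in every row), so the defender never plays it.
On the remaining 2×2 (North, South vs A, B):
Let the attacker play North with probability p. Expected payoff against A: 8p + 4(1−p) = 4p + 4; against B: (-8)p + 6(1−p) = −14p + 6.
Setting these equal: 4p + 4 = −14p + 6 ⇒ 18p = 2 ⇒ p = 1/9, and the value is (4)·(1/9) + 4 = 40/9.
For the defender: with q = P(A), equating North's and South's payoffs gives 16q − 8 = −2q + 6 ⇒ q = 7/9.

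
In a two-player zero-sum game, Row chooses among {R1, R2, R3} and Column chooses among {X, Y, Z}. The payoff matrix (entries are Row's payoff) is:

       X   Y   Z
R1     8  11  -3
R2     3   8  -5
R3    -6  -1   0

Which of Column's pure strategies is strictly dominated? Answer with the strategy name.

Y

X holds Row's payoff strictly below Y in every row: 8 < 11, 3 < 8, -6 < -1.
So Y is strictly dominated for Column.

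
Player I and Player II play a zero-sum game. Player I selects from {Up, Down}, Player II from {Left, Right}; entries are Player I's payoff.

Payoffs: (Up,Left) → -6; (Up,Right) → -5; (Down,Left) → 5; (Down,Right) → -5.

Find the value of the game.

Row minima: Up → -6, Down → -5; maximin = -5.
Column maxima: Left → 5, Right → -5; minimax = -5.
Since maximin = minimax = -5, there is a saddle point and the value is -5.

-5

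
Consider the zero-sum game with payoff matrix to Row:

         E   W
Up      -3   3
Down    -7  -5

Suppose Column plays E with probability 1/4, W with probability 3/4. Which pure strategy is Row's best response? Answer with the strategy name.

Expected payoff of Up: (1/4)·(-3) + (3/4)·3 = 3/2.
Expected payoff of Down: (1/4)·(-7) + (3/4)·(-5) = -11/2.
The largest is 3/2, so Row's best response is Up.

Up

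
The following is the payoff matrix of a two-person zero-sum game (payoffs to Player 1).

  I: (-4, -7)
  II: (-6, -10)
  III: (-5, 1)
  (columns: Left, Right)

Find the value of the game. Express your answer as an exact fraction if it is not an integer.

Row minima: I → -7, II → -10, III → -5; maximin = -5.
Column maxima: Left → -4, Right → 1; minimax = -4.
-5 ≠ -4, so there is no saddle point; optimal play is mixed.
II is strictly dominated by I, so Player 1 never plays it.
On the remaining 2×2 (I, III vs Left, Right):
Let Player 1 play I with probability p. Expected payoff against Left: (-4)p + (-5)(1−p) = p − 5; against Right: (-7)p + 1(1−p) = −8p + 1.
Setting these equal: p − 5 = −8p + 1 ⇒ 9p = 6 ⇒ p = 2/3, and the value is (1)·(2/3) − 5 = -13/3.
For Player 2: with q = P(Left), equating I's and III's payoffs gives 3q − 7 = −6q + 1 ⇒ q = 8/9.

-13/3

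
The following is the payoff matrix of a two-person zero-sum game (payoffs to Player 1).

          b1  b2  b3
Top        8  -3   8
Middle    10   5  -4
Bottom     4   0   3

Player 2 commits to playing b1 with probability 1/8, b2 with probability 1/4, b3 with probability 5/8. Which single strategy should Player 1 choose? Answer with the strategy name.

Top

Expected payoff of Top: (1/8)·8 + (1/4)·(-3) + (5/8)·8 = 21/4.
Expected payoff of Middle: (1/8)·10 + (1/4)·5 + (5/8)·(-4) = 0.
Expected payoff of Bottom: (1/8)·4 + (1/4)·0 + (5/8)·3 = 19/8.
The largest is 21/4, so Player 1's best response is Top.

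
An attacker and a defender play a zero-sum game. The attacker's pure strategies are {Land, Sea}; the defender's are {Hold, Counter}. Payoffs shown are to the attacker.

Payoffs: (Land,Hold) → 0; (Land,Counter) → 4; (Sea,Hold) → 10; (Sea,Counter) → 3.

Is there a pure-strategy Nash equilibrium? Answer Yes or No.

No

Row minima: Land → 0, Sea → 3; maximin = 3.
Column maxima: Hold → 10, Counter → 4; minimax = 4.
3 ≠ 4, so no pure-strategy equilibrium exists.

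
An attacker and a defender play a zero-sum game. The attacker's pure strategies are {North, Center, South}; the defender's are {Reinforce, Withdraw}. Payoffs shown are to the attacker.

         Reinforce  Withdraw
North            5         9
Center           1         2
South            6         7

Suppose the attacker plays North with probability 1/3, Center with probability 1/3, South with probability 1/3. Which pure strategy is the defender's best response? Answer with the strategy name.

If the defender plays Reinforce, the attacker's expected payoff is (1/3)·5 + (1/3)·1 + (1/3)·6 = 4.
If the defender plays Withdraw, the attacker's expected payoff is (1/3)·9 + (1/3)·2 + (1/3)·7 = 6.
The defender minimizes the attacker's payoff; the smallest is 4, so the best response is Reinforce.

Reinforce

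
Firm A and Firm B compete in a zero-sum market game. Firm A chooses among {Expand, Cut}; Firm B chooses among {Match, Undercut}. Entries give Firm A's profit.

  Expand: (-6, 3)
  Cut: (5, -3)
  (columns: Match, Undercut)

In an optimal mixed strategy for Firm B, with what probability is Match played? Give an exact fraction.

Row minima: Expand → -6, Cut → -3; maximin = -3.
Column maxima: Match → 5, Undercut → 3; minimax = 3.
-3 ≠ 3, so there is no saddle point; optimal play is mixed.
Let Firm A play Expand with probability p. Expected payoff against Match: (-6)p + 5(1−p) = −11p + 5; against Undercut: 3p + (-3)(1−p) = 6p − 3.
Setting these equal: −11p + 5 = 6p − 3 ⇒ −17p = -8 ⇒ p = 8/17, and the value is (-11)·(8/17) + 5 = -3/17.
For Firm B: with q = P(Match), equating Expand's and Cut's payoffs gives −9q + 3 = 8q − 3 ⇒ q = 6/17.

6/17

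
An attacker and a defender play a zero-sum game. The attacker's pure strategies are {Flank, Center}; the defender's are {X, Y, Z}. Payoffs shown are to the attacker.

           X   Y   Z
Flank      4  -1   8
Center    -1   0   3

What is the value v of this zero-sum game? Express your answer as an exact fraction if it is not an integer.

-1/6

Row minima: Flank → -1, Center → -1; maximin = -1.
Column maxima: X → 4, Y → 0, Z → 8; minimax = 0.
-1 ≠ 0, so there is no saddle point; optimal play is mixed.
Z is strictly dominated by X (it gives the attacker strictly more in every row), so the defender never plays it.
On the remaining 2×2 (Flank, Center vs X, Y):
Let the attacker play Flank with probability p. Expected payoff against X: 4p + (-1)(1−p) = 5p − 1; against Y: (-1)p + 0(1−p) = −p.
Setting these equal: 5p − 1 = −p ⇒ 6p = 1 ⇒ p = 1/6, and the value is (5)·(1/6) − 1 = -1/6.
For the defender: with q = P(X), equating Flank's and Center's payoffs gives 5q − 1 = −q ⇒ q = 1/6.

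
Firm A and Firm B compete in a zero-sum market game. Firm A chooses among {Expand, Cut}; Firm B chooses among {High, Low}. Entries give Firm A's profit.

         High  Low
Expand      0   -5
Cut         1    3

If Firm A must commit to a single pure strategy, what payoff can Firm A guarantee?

Row minima: Expand → -5, Cut → 1.
The best of these is 1.

1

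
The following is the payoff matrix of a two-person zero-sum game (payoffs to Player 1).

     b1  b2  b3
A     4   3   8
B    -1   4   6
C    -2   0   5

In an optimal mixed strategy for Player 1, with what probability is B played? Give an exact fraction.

1/6

Row minima: A → 3, B → -1, C → -2; maximin = 3.
Column maxima: b1 → 4, b2 → 4, b3 → 8; minimax = 4.
3 ≠ 4, so there is no saddle point; optimal play is mixed.
C is strictly dominated by A, so Player 1 never plays it.
b3 is strictly dominated by b1 (it gives Player 1 strictly more in every row), so Player 2 never plays it.
On the remaining 2×2 (A, B vs b1, b2):
Let Player 1 play A with probability p. Expected payoff against b1: 4p + (-1)(1−p) = 5p − 1; against b2: 3p + 4(1−p) = −p + 4.
Setting these equal: 5p − 1 = −p + 4 ⇒ 6p = 5 ⇒ p = 5/6, and the value is (5)·(5/6) − 1 = 19/6.
For Player 2: with q = P(b1), equating A's and B's payoffs gives q + 3 = −5q + 4 ⇒ q = 1/6.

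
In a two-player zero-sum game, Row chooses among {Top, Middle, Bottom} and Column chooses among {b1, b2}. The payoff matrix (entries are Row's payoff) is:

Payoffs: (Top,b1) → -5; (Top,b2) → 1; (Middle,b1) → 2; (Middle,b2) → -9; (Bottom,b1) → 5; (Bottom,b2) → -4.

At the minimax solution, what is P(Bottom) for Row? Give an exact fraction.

Row minima: Top → -5, Middle → -9, Bottom → -4; maximin = -4.
Column maxima: b1 → 5, b2 → 1; minimax = 1.
-4 ≠ 1, so there is no saddle point; optimal play is mixed.
Middle is strictly dominated by Bottom, so Row never plays it.
On the remaining 2×2 (Top, Bottom vs b1, b2):
Let Row play Top with probability p. Expected payoff against b1: (-5)p + 5(1−p) = −10p + 5; against b2: 1p + (-4)(1−p) = 5p − 4.
Setting these equal: −10p + 5 = 5p − 4 ⇒ −15p = -9 ⇒ p = 3/5, and the value is (-10)·(3/5) + 5 = -1.
For Column: with q = P(b1), equating Top's and Bottom's payoffs gives −6q + 1 = 9q − 4 ⇒ q = 1/3.

2/5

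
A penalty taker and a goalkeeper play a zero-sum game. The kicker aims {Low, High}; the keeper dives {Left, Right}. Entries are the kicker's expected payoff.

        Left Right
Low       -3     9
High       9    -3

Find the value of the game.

Row minima: Low → -3, High → -3; maximin = -3.
Column maxima: Left → 9, Right → 9; minimax = 9.
-3 ≠ 9, so there is no saddle point; optimal play is mixed.
Let the kicker play Low with probability p. Expected payoff against Left: (-3)p + 9(1−p) = −12p + 9; against Right: 9p + (-3)(1−p) = 12p − 3.
Setting these equal: −12p + 9 = 12p − 3 ⇒ −24p = -12 ⇒ p = 1/2, and the value is (-12)·(1/2) + 9 = 3.
For the keeper: with q = P(Left), equating Low's and High's payoffs gives −12q + 9 = 12q − 3 ⇒ q = 1/2.

3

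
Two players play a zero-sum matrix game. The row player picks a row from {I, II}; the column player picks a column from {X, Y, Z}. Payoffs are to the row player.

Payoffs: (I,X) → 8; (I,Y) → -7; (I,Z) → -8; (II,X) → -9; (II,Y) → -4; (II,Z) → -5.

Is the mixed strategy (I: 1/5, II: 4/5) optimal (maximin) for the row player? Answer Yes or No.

Against X this mix gives (1/5)·8 + (4/5)·(-9) = -28/5.
Against Y this mix gives (1/5)·(-7) + (4/5)·(-4) = -23/5.
Against Z this mix gives (1/5)·(-8) + (4/5)·(-5) = -28/5.
All of the column player's active replies (X, Z) yield -28/5, and no column does worse for the row player. The mix makes the column player indifferent and guarantees -28/5, so it is optimal.

Yes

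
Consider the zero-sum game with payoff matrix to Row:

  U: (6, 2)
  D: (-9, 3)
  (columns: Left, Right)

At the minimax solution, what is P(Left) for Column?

1/16

Row minima: U → 2, D → -9; maximin = 2.
Column maxima: Left → 6, Right → 3; minimax = 3.
2 ≠ 3, so there is no saddle point; optimal play is mixed.
Let Row play U with probability p. Expected payoff against Left: 6p + (-9)(1−p) = 15p − 9; against Right: 2p + 3(1−p) = −p + 3.
Setting these equal: 15p − 9 = −p + 3 ⇒ 16p = 12 ⇒ p = 3/4, and the value is (15)·(3/4) − 9 = 9/4.
For Column: with q = P(Left), equating U's and D's payoffs gives 4q + 2 = −12q + 3 ⇒ q = 1/16.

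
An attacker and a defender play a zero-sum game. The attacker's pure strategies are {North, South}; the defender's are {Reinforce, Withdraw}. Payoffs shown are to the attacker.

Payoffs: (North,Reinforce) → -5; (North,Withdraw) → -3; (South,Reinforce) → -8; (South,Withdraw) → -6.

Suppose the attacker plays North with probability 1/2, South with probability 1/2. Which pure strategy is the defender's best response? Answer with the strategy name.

If the defender plays Reinforce, the attacker's expected payoff is (1/2)·(-5) + (1/2)·(-8) = -13/2.
If the defender plays Withdraw, the attacker's expected payoff is (1/2)·(-3) + (1/2)·(-6) = -9/2.
The defender minimizes the attacker's payoff; the smallest is -13/2, so the best response is Reinforce.

Reinforce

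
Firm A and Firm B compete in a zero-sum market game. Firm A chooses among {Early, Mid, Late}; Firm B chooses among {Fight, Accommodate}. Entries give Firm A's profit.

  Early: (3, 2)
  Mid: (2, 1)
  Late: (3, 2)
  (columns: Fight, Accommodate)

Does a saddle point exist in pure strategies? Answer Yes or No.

Row minima: Early → 2, Mid → 1, Late → 2; maximin = 2.
Column maxima: Fight → 3, Accommodate → 2; minimax = 2.
maximin = minimax = 2, so a saddle point exists.

Yes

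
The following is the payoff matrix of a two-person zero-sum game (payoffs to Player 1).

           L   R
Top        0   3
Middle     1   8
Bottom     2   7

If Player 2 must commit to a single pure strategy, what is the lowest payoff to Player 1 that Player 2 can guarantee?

Column maxima: L → 2, R → 8.
The smallest of these is 2.

2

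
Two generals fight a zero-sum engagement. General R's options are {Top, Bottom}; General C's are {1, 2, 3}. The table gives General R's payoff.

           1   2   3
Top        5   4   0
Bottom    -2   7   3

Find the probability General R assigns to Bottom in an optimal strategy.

1/2

Row minima: Top → 0, Bottom → -2; maximin = 0.
Column maxima: 1 → 5, 2 → 7, 3 → 3; minimax = 3.
0 ≠ 3, so there is no saddle point; optimal play is mixed.
2 is strictly dominated by 3 (it gives General R strictly more in every row), so General C never plays it.
On the remaining 2×2 (Top, Bottom vs 1, 3):
Let General R play Top with probability p. Expected payoff against 1: 5p + (-2)(1−p) = 7p − 2; against 3: 0p + 3(1−p) = −3p + 3.
Setting these equal: 7p − 2 = −3p + 3 ⇒ 10p = 5 ⇒ p = 1/2, and the value is (7)·(1/2) − 2 = 3/2.
For General C: with q = P(1), equating Top's and Bottom's payoffs gives 5q = −5q + 3 ⇒ q = 3/10.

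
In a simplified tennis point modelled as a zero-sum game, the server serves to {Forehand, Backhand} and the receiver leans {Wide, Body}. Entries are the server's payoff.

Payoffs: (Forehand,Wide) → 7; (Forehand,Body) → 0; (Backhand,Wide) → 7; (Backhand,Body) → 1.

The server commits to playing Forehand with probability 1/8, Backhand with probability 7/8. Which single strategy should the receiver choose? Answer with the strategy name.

If the receiver plays Wide, the server's expected payoff is (1/8)·7 + (7/8)·7 = 7.
If the receiver plays Body, the server's expected payoff is (1/8)·0 + (7/8)·1 = 7/8.
The receiver minimizes the server's payoff; the smallest is 7/8, so the best response is Body.

Body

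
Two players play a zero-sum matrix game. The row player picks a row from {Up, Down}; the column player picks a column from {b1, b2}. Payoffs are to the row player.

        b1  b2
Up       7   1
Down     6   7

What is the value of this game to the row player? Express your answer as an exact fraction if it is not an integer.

43/7

Row minima: Up → 1, Down → 6; maximin = 6.
Column maxima: b1 → 7, b2 → 7; minimax = 7.
6 ≠ 7, so there is no saddle point; optimal play is mixed.
Let the row player play Up with probability p. Expected payoff against b1: 7p + 6(1−p) = p + 6; against b2: 1p + 7(1−p) = −6p + 7.
Setting these equal: p + 6 = −6p + 7 ⇒ 7p = 1 ⇒ p = 1/7, and the value is (1)·(1/7) + 6 = 43/7.
For the column player: with q = P(b1), equating Up's and Down's payoffs gives 6q + 1 = −q + 7 ⇒ q = 6/7.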